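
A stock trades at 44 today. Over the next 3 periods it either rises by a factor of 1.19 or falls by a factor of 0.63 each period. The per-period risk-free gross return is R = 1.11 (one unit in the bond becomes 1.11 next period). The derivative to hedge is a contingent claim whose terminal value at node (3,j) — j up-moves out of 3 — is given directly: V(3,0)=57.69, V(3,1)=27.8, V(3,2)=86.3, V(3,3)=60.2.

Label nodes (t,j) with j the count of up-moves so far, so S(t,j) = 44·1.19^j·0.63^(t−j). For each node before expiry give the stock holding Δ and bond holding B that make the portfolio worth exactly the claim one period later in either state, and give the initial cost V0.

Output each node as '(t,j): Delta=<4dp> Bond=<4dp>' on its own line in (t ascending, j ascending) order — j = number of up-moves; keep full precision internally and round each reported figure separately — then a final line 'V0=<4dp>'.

(0,0): Delta=-0.1798 Bond=56.6900
(1,0): Delta=2.6623 Bond=-15.8566
(1,1): Delta=-0.4306 Bond=76.0563
(2,0): Delta=-3.0564 Bond=82.2669
(2,1): Delta=3.1669 Bond=-34.2455
(2,2): Delta=-0.7480 Bond=104.2005
V0=48.7781

Risk-neutral probability p* = (R−d)/(u−d) = (1.11−0.63)/(1.19−0.63) = 0.8571.
At expiry t=3: V(3,0)=57.6900, V(3,1)=27.8000, V(3,2)=86.3000, V(3,3)=60.2000
Node (2,0) S=17.4636: V=(p*·27.8000+(1−p*)·57.6900)/1.11=28.8919; Δ=(27.8000−57.6900)/(20.7817−11.0021)=-3.0564; B=V−Δ·S=82.2669
Node (2,1) S=32.9868: V=(p*·86.3000+(1−p*)·27.8000)/1.11=70.2188; Δ=(86.3000−27.8000)/(39.2543−20.7817)=3.1669; B=V−Δ·S=-34.2455
Node (2,2) S=62.3084: V=(p*·60.2000+(1−p*)·86.3000)/1.11=57.5933; Δ=(60.2000−86.3000)/(74.1470−39.2543)=-0.7480; B=V−Δ·S=104.2005
Node (1,0) S=27.7200: V=(p*·70.2188+(1−p*)·28.8919)/1.11=57.9414; Δ=(70.2188−28.8919)/(32.9868−17.4636)=2.6623; B=V−Δ·S=-15.8566
Node (1,1) S=52.3600: V=(p*·57.5933+(1−p*)·70.2188)/1.11=53.5108; Δ=(57.5933−70.2188)/(62.3084−32.9868)=-0.4306; B=V−Δ·S=76.0563
Node (0,0) S=44.0000: V=(p*·53.5108+(1−p*)·57.9414)/1.11=48.7781; Δ=(53.5108−57.9414)/(52.3600−27.7200)=-0.1798; B=V−Δ·S=56.6900
Each (Δ,B) replicates both successor values, so the strategy is self-financing and V0 is arbitrage-free.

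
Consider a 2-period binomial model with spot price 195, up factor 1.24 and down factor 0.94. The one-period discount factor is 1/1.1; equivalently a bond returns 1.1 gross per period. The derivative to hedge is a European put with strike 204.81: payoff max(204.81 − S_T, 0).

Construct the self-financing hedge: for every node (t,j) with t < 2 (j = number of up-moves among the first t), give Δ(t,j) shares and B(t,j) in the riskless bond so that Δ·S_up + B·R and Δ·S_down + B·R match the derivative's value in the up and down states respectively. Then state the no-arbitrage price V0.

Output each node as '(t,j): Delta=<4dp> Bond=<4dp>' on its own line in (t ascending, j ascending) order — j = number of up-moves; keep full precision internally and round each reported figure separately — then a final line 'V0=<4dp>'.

(0,0): Delta=-0.2357 Bond=51.8218
(1,0): Delta=-0.5912 Bond=122.1513
(1,1): Delta=0.0000 Bond=0.0000
V0=5.8508

Risk-neutral probability p* = (R−d)/(u−d) = (1.1−0.94)/(1.24−0.94) = 0.5333.
Terminal payoffs: V(2,0)=32.5080, V(2,1)=0.0000, V(2,2)=0.0000
Node (1,0) S=183.3000: V=(p*·0.0000+(1−p*)·32.5080)/1.1=13.7913; Δ=(0.0000−32.5080)/(227.2920−172.3020)=-0.5912; B=V−Δ·S=122.1513
Node (1,1) S=241.8000: V=(p*·0.0000+(1−p*)·0.0000)/1.1=0.0000; Δ=(0.0000−0.0000)/(299.8320−227.2920)=0.0000; B=V−Δ·S=0.0000
Node (0,0) S=195.0000: V=(p*·0.0000+(1−p*)·13.7913)/1.1=5.8508; Δ=(0.0000−13.7913)/(241.8000−183.3000)=-0.2357; B=V−Δ·S=51.8218
The time-0 hedge costs 5.8508, which is the no-arbitrage price.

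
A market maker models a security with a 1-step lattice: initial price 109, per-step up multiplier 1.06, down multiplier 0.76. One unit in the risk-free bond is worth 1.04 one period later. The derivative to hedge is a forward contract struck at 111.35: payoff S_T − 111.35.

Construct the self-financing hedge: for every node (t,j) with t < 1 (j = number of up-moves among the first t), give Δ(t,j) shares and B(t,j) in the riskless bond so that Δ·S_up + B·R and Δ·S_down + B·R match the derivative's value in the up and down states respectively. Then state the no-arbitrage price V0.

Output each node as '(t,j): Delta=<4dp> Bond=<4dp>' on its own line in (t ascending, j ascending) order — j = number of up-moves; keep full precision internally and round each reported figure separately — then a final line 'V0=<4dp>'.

(0,0): Delta=1.0000 Bond=-107.0673
V0=1.9327

Under the risk-neutral measure, an up-move has probability p* = (R−d)/(u−d) = 0.9333 and values discount at R = 1.04.
Terminal payoffs: V(1,0)=-28.5100, V(1,1)=4.1900
  t=0,j=0: stock 109.0000 → up 115.5400 (V=4.1900), down 82.8400 (V=-28.5100). Price 1.9327; hedge Δ=1.0000, bond B=-107.0673.
Check: Δ(0,0)·S0 + B(0,0) = 1.9327 = V0.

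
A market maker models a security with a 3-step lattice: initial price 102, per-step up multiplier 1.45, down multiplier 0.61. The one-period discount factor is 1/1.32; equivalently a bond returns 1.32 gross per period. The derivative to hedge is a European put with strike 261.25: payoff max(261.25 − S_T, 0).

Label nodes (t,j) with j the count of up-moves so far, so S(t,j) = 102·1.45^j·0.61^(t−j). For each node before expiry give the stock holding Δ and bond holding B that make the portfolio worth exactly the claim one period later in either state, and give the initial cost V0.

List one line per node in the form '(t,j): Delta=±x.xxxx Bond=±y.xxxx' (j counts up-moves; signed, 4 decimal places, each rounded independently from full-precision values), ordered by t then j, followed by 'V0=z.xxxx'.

(0,0): Delta=-0.7621 Bond=102.3754
(1,0): Delta=-1.0000 Bond=149.9369
(1,1): Delta=-0.7438 Bond=132.4254
(2,0): Delta=-1.0000 Bond=197.9167
(2,1): Delta=-1.0000 Bond=197.9167
(2,2): Delta=-0.7241 Bond=170.5691
V0=24.6399

Since d<R<u, set p* = (R−d)/(u−d) = 0.8452; price each node as the discounted p*-expectation of its children.
Payoff layer (t=3): V(3,0)=238.0979, V(3,1)=206.2164, V(3,2)=130.4324, V(3,3)=0.0000
(2,0): S=37.9542. Δ = (V_up−V_dn)/(S_up−S_dn) = (206.2164−238.0979)/(55.0336−23.1521) = -1.0000. V = [p*·206.2164 + (1−p*)·238.0979]/1.32 = 159.9625. B = V − Δ·S = 197.9167.
(2,1): S=90.2190. Δ = (V_up−V_dn)/(S_up−S_dn) = (130.4324−206.2164)/(130.8176−55.0336) = -1.0000. V = [p*·130.4324 + (1−p*)·206.2164]/1.32 = 107.6977. B = V − Δ·S = 197.9167.
(2,2): S=214.4550. Δ = (V_up−V_dn)/(S_up−S_dn) = (0.0000−130.4324)/(310.9597−130.8176) = -0.7241. V = [p*·0.0000 + (1−p*)·130.4324]/1.32 = 15.2924. B = V − Δ·S = 170.5691.
(1,0): S=62.2200. Δ = (V_up−V_dn)/(S_up−S_dn) = (107.6977−159.9625)/(90.2190−37.9542) = -1.0000. V = [p*·107.6977 + (1−p*)·159.9625]/1.32 = 87.7169. B = V − Δ·S = 149.9369.
(1,1): S=147.9000. Δ = (V_up−V_dn)/(S_up−S_dn) = (15.2924−107.6977)/(214.4550−90.2190) = -0.7438. V = [p*·15.2924 + (1−p*)·107.6977]/1.32 = 22.4191. B = V − Δ·S = 132.4254.
(0,0): S=102.0000. Δ = (V_up−V_dn)/(S_up−S_dn) = (22.4191−87.7169)/(147.9000−62.2200) = -0.7621. V = [p*·22.4191 + (1−p*)·87.7169]/1.32 = 24.6399. B = V − Δ·S = 102.3754.
Each (Δ,B) replicates both successor values, so the strategy is self-financing and V0 is arbitrage-free.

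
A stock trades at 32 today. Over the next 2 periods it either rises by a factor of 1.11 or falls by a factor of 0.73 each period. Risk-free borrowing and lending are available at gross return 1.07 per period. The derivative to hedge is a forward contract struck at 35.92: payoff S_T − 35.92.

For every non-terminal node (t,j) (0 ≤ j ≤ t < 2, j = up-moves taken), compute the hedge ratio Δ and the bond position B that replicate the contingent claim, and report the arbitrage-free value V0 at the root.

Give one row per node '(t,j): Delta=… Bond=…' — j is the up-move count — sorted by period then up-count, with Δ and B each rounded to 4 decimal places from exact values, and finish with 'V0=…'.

(0,0): Delta=1.0000 Bond=-31.3739
(1,0): Delta=1.0000 Bond=-33.5701
(1,1): Delta=1.0000 Bond=-33.5701
V0=0.6261

Risk-neutral probability p* = (R−d)/(u−d) = (1.07−0.73)/(1.11−0.73) = 0.8947.
At expiry t=2: V(2,0)=-18.8672, V(2,1)=-9.9904, V(2,2)=3.5072
Node (1,0) S=23.3600: V=(p*·-9.9904+(1−p*)·-18.8672)/1.07=-10.2101; Δ=(-9.9904−-18.8672)/(25.9296−17.0528)=1.0000; B=V−Δ·S=-33.5701
Node (1,1) S=35.5200: V=(p*·3.5072+(1−p*)·-9.9904)/1.07=1.9499; Δ=(3.5072−-9.9904)/(39.4272−25.9296)=1.0000; B=V−Δ·S=-33.5701
Node (0,0) S=32.0000: V=(p*·1.9499+(1−p*)·-10.2101)/1.07=0.6261; Δ=(1.9499−-10.2101)/(35.5200−23.3600)=1.0000; B=V−Δ·S=-31.3739
Check: Δ(0,0)·S0 + B(0,0) = 0.6261 = V0.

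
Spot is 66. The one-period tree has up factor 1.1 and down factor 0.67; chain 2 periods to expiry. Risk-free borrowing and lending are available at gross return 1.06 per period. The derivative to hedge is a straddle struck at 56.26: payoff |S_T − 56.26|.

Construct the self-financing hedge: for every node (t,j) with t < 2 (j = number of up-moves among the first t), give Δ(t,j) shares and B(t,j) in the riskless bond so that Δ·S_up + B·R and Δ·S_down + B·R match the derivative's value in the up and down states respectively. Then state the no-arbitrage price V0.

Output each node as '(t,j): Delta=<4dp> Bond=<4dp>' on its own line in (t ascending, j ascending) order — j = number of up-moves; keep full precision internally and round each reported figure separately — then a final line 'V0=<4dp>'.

Risk-neutral probability p* = (R−d)/(u−d) = (1.06−0.67)/(1.1−0.67) = 0.9070.
Payoff layer (t=2): V(2,0)=26.6326, V(2,1)=7.6180, V(2,2)=23.6000
(1,0): S=44.2200. Δ = (V_up−V_dn)/(S_up−S_dn) = (7.6180−26.6326)/(48.6420−29.6274) = -1.0000. V = [p*·7.6180 + (1−p*)·26.6326]/1.06 = 8.8555. B = V − Δ·S = 53.0755.
(1,1): S=72.6000. Δ = (V_up−V_dn)/(S_up−S_dn) = (23.6000−7.6180)/(79.8600−48.6420) = 0.5119. V = [p*·23.6000 + (1−p*)·7.6180]/1.06 = 20.8616. B = V − Δ·S = -16.3058.
(0,0): S=66.0000. Δ = (V_up−V_dn)/(S_up−S_dn) = (20.8616−8.8555)/(72.6000−44.2200) = 0.4230. V = [p*·20.8616 + (1−p*)·8.8555]/1.06 = 18.6271. B = V − Δ·S = -9.2941.
Each (Δ,B) replicates both successor values, so the strategy is self-financing and V0 is arbitrage-free.

(0,0): Delta=0.4230 Bond=-9.2941
(1,0): Delta=-1.0000 Bond=53.0755
(1,1): Delta=0.5119 Bond=-16.3058
V0=18.6271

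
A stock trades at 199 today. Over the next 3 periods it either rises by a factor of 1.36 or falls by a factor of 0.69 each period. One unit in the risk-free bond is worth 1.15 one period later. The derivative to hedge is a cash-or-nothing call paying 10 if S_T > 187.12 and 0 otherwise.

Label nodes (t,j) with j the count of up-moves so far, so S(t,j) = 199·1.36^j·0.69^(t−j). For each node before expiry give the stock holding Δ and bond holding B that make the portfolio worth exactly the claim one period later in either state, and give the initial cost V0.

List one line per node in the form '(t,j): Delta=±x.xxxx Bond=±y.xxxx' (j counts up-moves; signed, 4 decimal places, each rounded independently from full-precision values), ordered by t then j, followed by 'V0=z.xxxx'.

(0,0): Delta=0.0244 Bond=0.1850
(1,0): Delta=0.0649 Bond=-5.3464
(1,1): Delta=0.0150 Bond=2.7507
(2,0): Delta=0.0000 Bond=0.0000
(2,1): Delta=0.0799 Bond=-8.9552
(2,2): Delta=0.0000 Bond=8.6957
V0=5.0422

Risk-neutral probability p* = (R−d)/(u−d) = (1.15−0.69)/(1.36−0.69) = 0.6866.
At expiry t=3: V(3,0)=0.0000, V(3,1)=0.0000, V(3,2)=10.0000, V(3,3)=10.0000
  t=2,j=0: stock 94.7439 → up 128.8517 (V=0.0000), down 65.3733 (V=0.0000). Price 0.0000; hedge Δ=0.0000, bond B=0.0000.
  t=2,j=1: stock 186.7416 → up 253.9686 (V=10.0000), down 128.8517 (V=0.0000). Price 5.9701; hedge Δ=0.0799, bond B=-8.9552.
  t=2,j=2: stock 368.0704 → up 500.5757 (V=10.0000), down 253.9686 (V=10.0000). Price 8.6957; hedge Δ=0.0000, bond B=8.6957.
  t=1,j=0: stock 137.3100 → up 186.7416 (V=5.9701), down 94.7439 (V=0.0000). Price 3.5643; hedge Δ=0.0649, bond B=-5.3464.
  t=1,j=1: stock 270.6400 → up 368.0704 (V=8.6957), down 186.7416 (V=5.9701). Price 6.8186; hedge Δ=0.0150, bond B=2.7507.
  t=0,j=0: stock 199.0000 → up 270.6400 (V=6.8186), down 137.3100 (V=3.5643). Price 5.0422; hedge Δ=0.0244, bond B=0.1850.
Check: Δ(0,0)·S0 + B(0,0) = 5.0422 = V0.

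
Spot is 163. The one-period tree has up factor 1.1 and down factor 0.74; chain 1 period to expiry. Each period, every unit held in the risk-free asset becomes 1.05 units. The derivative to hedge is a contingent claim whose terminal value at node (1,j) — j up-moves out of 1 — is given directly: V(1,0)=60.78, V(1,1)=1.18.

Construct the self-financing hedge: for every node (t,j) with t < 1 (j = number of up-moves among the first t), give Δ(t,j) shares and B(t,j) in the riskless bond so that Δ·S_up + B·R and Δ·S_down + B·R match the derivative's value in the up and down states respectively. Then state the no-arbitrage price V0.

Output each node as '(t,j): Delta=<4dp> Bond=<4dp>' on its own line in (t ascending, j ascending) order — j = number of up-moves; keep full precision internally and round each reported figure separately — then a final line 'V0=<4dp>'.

Since d<R<u, set p* = (R−d)/(u−d) = 0.8611; price each node as the discounted p*-expectation of its children.
At expiry t=1: V(1,0)=60.7800, V(1,1)=1.1800
(0,0): S=163.0000. Δ = (V_up−V_dn)/(S_up−S_dn) = (1.1800−60.7800)/(179.3000−120.6200) = -1.0157. V = [p*·1.1800 + (1−p*)·60.7800]/1.05 = 9.0074. B = V − Δ·S = 174.5630.
Check: Δ(0,0)·S0 + B(0,0) = 9.0074 = V0.

(0,0): Delta=-1.0157 Bond=174.5630
V0=9.0074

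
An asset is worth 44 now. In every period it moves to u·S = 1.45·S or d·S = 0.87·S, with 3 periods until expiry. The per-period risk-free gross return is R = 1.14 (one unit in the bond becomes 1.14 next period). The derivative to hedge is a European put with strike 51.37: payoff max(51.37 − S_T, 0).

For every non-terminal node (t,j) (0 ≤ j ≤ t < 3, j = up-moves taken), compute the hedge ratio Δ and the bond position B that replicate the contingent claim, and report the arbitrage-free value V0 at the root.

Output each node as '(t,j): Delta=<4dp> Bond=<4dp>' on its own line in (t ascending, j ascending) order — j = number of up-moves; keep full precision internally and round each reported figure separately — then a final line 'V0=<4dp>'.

No-arbitrage ⇒ martingale measure with p* = (R−d)/(u−d) = 0.4655.
Terminal payoffs: V(3,0)=22.3959, V(3,1)=3.0798, V(3,2)=0.0000, V(3,3)=0.0000
  t=2,j=0: stock 33.3036 → up 48.2902 (V=3.0798), down 28.9741 (V=22.3959). Price 11.7578; hedge Δ=-1.0000, bond B=45.0614.
  t=2,j=1: stock 55.5060 → up 80.4837 (V=0.0000), down 48.2902 (V=3.0798). Price 1.4439; hedge Δ=-0.0957, bond B=6.7539.
  t=2,j=2: stock 92.5100 → up 134.1395 (V=0.0000), down 80.4837 (V=0.0000). Price 0.0000; hedge Δ=0.0000, bond B=0.0000.
  t=1,j=0: stock 38.2800 → up 55.5060 (V=1.4439), down 33.3036 (V=11.7578). Price 6.1022; hedge Δ=-0.4645, bond B=23.8847.
  t=1,j=1: stock 63.8000 → up 92.5100 (V=0.0000), down 55.5060 (V=1.4439). Price 0.6770; hedge Δ=-0.0390, bond B=3.1665.
  t=0,j=0: stock 44.0000 → up 63.8000 (V=0.6770), down 38.2800 (V=6.1022). Price 3.1374; hedge Δ=-0.2126, bond B=12.4913.
Each (Δ,B) replicates both successor values, so the strategy is self-financing and V0 is arbitrage-free.

(0,0): Delta=-0.2126 Bond=12.4913
(1,0): Delta=-0.4645 Bond=23.8847
(1,1): Delta=-0.0390 Bond=3.1665
(2,0): Delta=-1.0000 Bond=45.0614
(2,1): Delta=-0.0957 Bond=6.7539
(2,2): Delta=0.0000 Bond=0.0000
V0=3.1374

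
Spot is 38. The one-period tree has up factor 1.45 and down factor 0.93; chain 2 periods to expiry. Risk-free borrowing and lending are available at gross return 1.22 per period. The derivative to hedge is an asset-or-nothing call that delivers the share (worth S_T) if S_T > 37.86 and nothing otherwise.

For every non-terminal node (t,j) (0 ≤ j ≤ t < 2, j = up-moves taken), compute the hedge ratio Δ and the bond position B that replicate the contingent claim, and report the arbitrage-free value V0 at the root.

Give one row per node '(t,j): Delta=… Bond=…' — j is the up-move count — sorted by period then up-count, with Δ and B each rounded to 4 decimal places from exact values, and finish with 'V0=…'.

Risk-neutral probability p* = (R−d)/(u−d) = (1.22−0.93)/(1.45−0.93) = 0.5577.
Terminal payoffs: V(2,0)=0.0000, V(2,1)=51.2430, V(2,2)=79.8950
  t=1,j=0: stock 35.3400 → up 51.2430 (V=51.2430), down 32.8662 (V=0.0000). Price 23.4244; hedge Δ=2.7885, bond B=-75.1198.
  t=1,j=1: stock 55.1000 → up 79.8950 (V=79.8950), down 51.2430 (V=51.2430). Price 55.1000; hedge Δ=1.0000, bond B=0.0000.
  t=0,j=0: stock 38.0000 → up 55.1000 (V=55.1000), down 35.3400 (V=23.4244). Price 33.6800; hedge Δ=1.6030, bond B=-27.2345.
Check: Δ(0,0)·S0 + B(0,0) = 33.6800 = V0.

(0,0): Delta=1.6030 Bond=-27.2345
(1,0): Delta=2.7885 Bond=-75.1198
(1,1): Delta=1.0000 Bond=0.0000
V0=33.6800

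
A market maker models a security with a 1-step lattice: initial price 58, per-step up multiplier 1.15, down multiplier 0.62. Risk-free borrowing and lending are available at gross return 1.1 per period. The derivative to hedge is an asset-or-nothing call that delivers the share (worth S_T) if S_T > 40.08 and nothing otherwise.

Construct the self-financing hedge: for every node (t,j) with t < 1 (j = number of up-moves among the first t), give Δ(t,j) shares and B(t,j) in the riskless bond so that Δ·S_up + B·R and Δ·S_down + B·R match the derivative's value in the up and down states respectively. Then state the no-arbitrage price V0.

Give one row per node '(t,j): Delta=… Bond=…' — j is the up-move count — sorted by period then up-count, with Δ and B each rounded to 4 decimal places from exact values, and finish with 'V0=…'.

Since d<R<u, set p* = (R−d)/(u−d) = 0.9057; price each node as the discounted p*-expectation of its children.
Terminal payoffs: V(1,0)=0.0000, V(1,1)=66.7000
(0,0): S=58.0000. Δ = (V_up−V_dn)/(S_up−S_dn) = (66.7000−0.0000)/(66.7000−35.9600) = 2.1698. V = [p*·66.7000 + (1−p*)·0.0000]/1.1 = 54.9160. B = V − Δ·S = -70.9331.
Self-financing check: at every node Δ·S+B equals the discounted successor values.

(0,0): Delta=2.1698 Bond=-70.9331
V0=54.9160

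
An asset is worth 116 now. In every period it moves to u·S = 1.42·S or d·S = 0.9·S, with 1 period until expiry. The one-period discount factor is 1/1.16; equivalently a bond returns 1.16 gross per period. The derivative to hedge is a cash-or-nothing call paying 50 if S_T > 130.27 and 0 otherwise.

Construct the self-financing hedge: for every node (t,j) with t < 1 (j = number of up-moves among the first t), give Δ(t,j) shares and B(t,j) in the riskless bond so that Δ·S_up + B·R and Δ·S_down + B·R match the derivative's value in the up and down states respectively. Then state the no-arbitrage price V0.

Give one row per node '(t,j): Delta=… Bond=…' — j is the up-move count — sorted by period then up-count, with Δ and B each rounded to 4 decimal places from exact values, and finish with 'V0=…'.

(0,0): Delta=0.8289 Bond=-74.6021
V0=21.5517

No-arbitrage ⇒ martingale measure with p* = (R−d)/(u−d) = 0.5000.
Terminal payoffs: V(1,0)=0.0000, V(1,1)=50.0000
  t=0,j=0: stock 116.0000 → up 164.7200 (V=50.0000), down 104.4000 (V=0.0000). Price 21.5517; hedge Δ=0.8289, bond B=-74.6021.
Self-financing check: at every node Δ·S+B equals the discounted successor values.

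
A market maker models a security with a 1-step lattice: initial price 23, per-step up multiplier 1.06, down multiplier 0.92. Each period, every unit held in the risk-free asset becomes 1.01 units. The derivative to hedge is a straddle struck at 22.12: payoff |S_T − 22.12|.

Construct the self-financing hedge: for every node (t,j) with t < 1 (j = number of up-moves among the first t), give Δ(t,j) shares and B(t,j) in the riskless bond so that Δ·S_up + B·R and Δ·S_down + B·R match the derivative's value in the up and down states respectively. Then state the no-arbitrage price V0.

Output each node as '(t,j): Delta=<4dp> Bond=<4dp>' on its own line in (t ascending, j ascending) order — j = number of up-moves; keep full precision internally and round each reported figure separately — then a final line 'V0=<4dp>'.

(0,0): Delta=0.4037 Bond=-7.5078
V0=1.7779

Risk-neutral probability p* = (R−d)/(u−d) = (1.01−0.92)/(1.06−0.92) = 0.6429.
Terminal payoffs: V(1,0)=0.9600, V(1,1)=2.2600
Node (0,0) S=23.0000: V=(p*·2.2600+(1−p*)·0.9600)/1.01=1.7779; Δ=(2.2600−0.9600)/(24.3800−21.1600)=0.4037; B=V−Δ·S=-7.5078
The time-0 hedge costs 1.7779, which is the no-arbitrage price.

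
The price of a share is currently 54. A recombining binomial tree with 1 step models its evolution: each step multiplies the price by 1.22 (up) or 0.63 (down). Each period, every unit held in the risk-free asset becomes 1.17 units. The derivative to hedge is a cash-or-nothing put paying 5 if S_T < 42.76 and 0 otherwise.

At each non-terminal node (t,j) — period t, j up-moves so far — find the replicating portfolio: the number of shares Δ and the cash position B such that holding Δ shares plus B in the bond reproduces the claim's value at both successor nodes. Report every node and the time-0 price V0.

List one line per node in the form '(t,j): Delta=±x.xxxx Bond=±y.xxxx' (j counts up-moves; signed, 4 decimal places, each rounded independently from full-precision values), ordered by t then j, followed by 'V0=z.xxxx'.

(0,0): Delta=-0.1569 Bond=8.8367
V0=0.3622

Risk-neutral probability p* = (R−d)/(u−d) = (1.17−0.63)/(1.22−0.63) = 0.9153.
At expiry t=1: V(1,0)=5.0000, V(1,1)=0.0000
Node (0,0) S=54.0000: V=(p*·0.0000+(1−p*)·5.0000)/1.17=0.3622; Δ=(0.0000−5.0000)/(65.8800−34.0200)=-0.1569; B=V−Δ·S=8.8367
Self-financing check: at every node Δ·S+B equals the discounted successor values.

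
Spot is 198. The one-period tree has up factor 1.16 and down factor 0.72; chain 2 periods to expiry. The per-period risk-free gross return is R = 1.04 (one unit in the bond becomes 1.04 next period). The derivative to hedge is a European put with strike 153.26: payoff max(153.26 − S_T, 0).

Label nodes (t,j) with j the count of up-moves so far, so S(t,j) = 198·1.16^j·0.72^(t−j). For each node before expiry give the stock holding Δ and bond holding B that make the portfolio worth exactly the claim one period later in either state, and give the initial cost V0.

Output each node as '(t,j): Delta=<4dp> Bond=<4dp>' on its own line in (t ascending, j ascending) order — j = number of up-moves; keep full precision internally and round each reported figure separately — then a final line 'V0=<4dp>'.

Under the risk-neutral measure, an up-move has probability p* = (R−d)/(u−d) = 0.7273 and values discount at R = 1.04.
Payoff layer (t=2): V(2,0)=50.6168, V(2,1)=0.0000, V(2,2)=0.0000
Node (1,0) S=142.5600: V=(p*·0.0000+(1−p*)·50.6168)/1.04=13.2736; Δ=(0.0000−50.6168)/(165.3696−102.6432)=-0.8069; B=V−Δ·S=128.3118
Node (1,1) S=229.6800: V=(p*·0.0000+(1−p*)·0.0000)/1.04=0.0000; Δ=(0.0000−0.0000)/(266.4288−165.3696)=0.0000; B=V−Δ·S=0.0000
Node (0,0) S=198.0000: V=(p*·0.0000+(1−p*)·13.2736)/1.04=3.4808; Δ=(0.0000−13.2736)/(229.6800−142.5600)=-0.1524; B=V−Δ·S=33.6482
Check: Δ(0,0)·S0 + B(0,0) = 3.4808 = V0.

(0,0): Delta=-0.1524 Bond=33.6482
(1,0): Delta=-0.8069 Bond=128.3118
(1,1): Delta=0.0000 Bond=0.0000
V0=3.4808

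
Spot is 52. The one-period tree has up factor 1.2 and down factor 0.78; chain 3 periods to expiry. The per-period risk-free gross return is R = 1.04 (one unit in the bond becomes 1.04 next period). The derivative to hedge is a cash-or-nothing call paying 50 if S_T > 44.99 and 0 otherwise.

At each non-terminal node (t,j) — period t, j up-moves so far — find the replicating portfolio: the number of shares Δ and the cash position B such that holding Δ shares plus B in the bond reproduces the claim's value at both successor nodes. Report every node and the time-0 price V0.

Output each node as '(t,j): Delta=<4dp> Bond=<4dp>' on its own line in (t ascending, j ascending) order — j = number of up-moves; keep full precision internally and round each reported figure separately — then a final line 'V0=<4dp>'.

Since d<R<u, set p* = (R−d)/(u−d) = 0.6190; price each node as the discounted p*-expectation of its children.
Terminal values V(3,·): V(3,0)=0.0000, V(3,1)=0.0000, V(3,2)=50.0000, V(3,3)=50.0000
  t=2,j=0: stock 31.6368 → up 37.9642 (V=0.0000), down 24.6767 (V=0.0000). Price 0.0000; hedge Δ=0.0000, bond B=0.0000.
  t=2,j=1: stock 48.6720 → up 58.4064 (V=50.0000), down 37.9642 (V=0.0000). Price 29.7619; hedge Δ=2.4459, bond B=-89.2857.
  t=2,j=2: stock 74.8800 → up 89.8560 (V=50.0000), down 58.4064 (V=50.0000). Price 48.0769; hedge Δ=0.0000, bond B=48.0769.
  t=1,j=0: stock 40.5600 → up 48.6720 (V=29.7619), down 31.6368 (V=0.0000). Price 17.7154; hedge Δ=1.7471, bond B=-53.1463.
  t=1,j=1: stock 62.4000 → up 74.8800 (V=48.0769), down 48.6720 (V=29.7619). Price 39.5190; hedge Δ=0.6988, bond B=-4.0882.
  t=0,j=0: stock 52.0000 → up 62.4000 (V=39.5190), down 40.5600 (V=17.7154). Price 30.0124; hedge Δ=0.9983, bond B=-21.9009.
Each (Δ,B) replicates both successor values, so the strategy is self-financing and V0 is arbitrage-free.

(0,0): Delta=0.9983 Bond=-21.9009
(1,0): Delta=1.7471 Bond=-53.1463
(1,1): Delta=0.6988 Bond=-4.0882
(2,0): Delta=0.0000 Bond=0.0000
(2,1): Delta=2.4459 Bond=-89.2857
(2,2): Delta=0.0000 Bond=48.0769
V0=30.0124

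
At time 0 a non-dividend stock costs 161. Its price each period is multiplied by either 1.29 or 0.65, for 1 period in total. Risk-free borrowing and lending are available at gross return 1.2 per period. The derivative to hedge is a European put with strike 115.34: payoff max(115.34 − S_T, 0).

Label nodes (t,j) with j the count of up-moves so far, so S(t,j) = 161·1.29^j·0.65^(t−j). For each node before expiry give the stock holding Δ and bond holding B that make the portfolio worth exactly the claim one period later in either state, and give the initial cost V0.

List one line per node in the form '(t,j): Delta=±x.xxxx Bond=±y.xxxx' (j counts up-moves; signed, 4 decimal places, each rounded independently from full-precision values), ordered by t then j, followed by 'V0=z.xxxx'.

(0,0): Delta=-0.1037 Bond=17.9559
V0=1.2527

No-arbitrage ⇒ martingale measure with p* = (R−d)/(u−d) = 0.8594.
Terminal payoffs: V(1,0)=10.6900, V(1,1)=0.0000
  t=0,j=0: stock 161.0000 → up 207.6900 (V=0.0000), down 104.6500 (V=10.6900). Price 1.2527; hedge Δ=-0.1037, bond B=17.9559.
The time-0 hedge costs 1.2527, which is the no-arbitrage price.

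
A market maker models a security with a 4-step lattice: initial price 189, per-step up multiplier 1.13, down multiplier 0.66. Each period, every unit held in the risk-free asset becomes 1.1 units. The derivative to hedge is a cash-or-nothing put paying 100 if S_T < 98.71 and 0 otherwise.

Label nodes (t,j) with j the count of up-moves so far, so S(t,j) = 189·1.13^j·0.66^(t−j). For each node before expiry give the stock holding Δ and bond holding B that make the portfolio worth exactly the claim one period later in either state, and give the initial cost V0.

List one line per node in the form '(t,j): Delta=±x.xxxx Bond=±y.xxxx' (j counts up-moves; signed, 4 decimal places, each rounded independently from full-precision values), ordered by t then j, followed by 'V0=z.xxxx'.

The replicating-portfolio and risk-neutral prices coincide; use p* = (1.1−0.66)/(1.13−0.66) = 0.9362 for the latter.
Payoff layer (t=4): V(4,0)=100.0000, V(4,1)=100.0000, V(4,2)=0.0000, V(4,3)=0.0000, V(4,4)=0.0000
  t=3,j=0: stock 54.3367 → up 61.4005 (V=100.0000), down 35.8623 (V=100.0000). Price 90.9091; hedge Δ=0.0000, bond B=90.9091.
  t=3,j=1: stock 93.0311 → up 105.1251 (V=0.0000), down 61.4005 (V=100.0000). Price 5.8027; hedge Δ=-2.2870, bond B=218.5687.
  t=3,j=2: stock 159.2805 → up 179.9870 (V=0.0000), down 105.1251 (V=0.0000). Price 0.0000; hedge Δ=0.0000, bond B=0.0000.
  t=3,j=3: stock 272.7075 → up 308.1595 (V=0.0000), down 179.9870 (V=0.0000). Price 0.0000; hedge Δ=0.0000, bond B=0.0000.
  t=2,j=0: stock 82.3284 → up 93.0311 (V=5.8027), down 54.3367 (V=90.9091). Price 10.2137; hedge Δ=-2.1995, bond B=191.2911.
  t=2,j=1: stock 140.9562 → up 159.2805 (V=0.0000), down 93.0311 (V=5.8027). Price 0.3367; hedge Δ=-0.0876, bond B=12.6829.
  t=2,j=2: stock 241.3341 → up 272.7075 (V=0.0000), down 159.2805 (V=0.0000). Price 0.0000; hedge Δ=0.0000, bond B=0.0000.
  t=1,j=0: stock 124.7400 → up 140.9562 (V=0.3367), down 82.3284 (V=10.2137). Price 0.8792; hedge Δ=-0.1685, bond B=21.8940.
  t=1,j=1: stock 213.5700 → up 241.3341 (V=0.0000), down 140.9562 (V=0.3367). Price 0.0195; hedge Δ=-0.0034, bond B=0.7360.
  t=0,j=0: stock 189.0000 → up 213.5700 (V=0.0195), down 124.7400 (V=0.8792). Price 0.0676; hedge Δ=-0.0097, bond B=1.8968.
The time-0 hedge costs 0.0676, which is the no-arbitrage price.

(0,0): Delta=-0.0097 Bond=1.8968
(1,0): Delta=-0.1685 Bond=21.8940
(1,1): Delta=-0.0034 Bond=0.7360
(2,0): Delta=-2.1995 Bond=191.2911
(2,1): Delta=-0.0876 Bond=12.6829
(2,2): Delta=0.0000 Bond=0.0000
(3,0): Delta=0.0000 Bond=90.9091
(3,1): Delta=-2.2870 Bond=218.5687
(3,2): Delta=0.0000 Bond=0.0000
(3,3): Delta=0.0000 Bond=0.0000
V0=0.0676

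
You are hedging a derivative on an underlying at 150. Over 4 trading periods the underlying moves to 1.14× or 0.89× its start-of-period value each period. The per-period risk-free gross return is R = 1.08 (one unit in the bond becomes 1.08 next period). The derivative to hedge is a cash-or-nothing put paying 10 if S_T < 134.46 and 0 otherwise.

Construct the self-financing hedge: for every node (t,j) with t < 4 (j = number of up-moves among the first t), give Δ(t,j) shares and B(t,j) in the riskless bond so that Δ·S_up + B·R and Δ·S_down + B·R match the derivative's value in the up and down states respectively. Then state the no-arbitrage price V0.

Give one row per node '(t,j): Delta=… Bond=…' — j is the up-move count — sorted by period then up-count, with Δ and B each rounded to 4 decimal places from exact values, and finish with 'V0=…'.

Under the risk-neutral measure, an up-move has probability p* = (R−d)/(u−d) = 0.7600 and values discount at R = 1.08.
At expiry t=4: V(4,0)=10.0000, V(4,1)=10.0000, V(4,2)=0.0000, V(4,3)=0.0000, V(4,4)=0.0000
  t=3,j=0: stock 105.7454 → up 120.5497 (V=10.0000), down 94.1134 (V=10.0000). Price 9.2593; hedge Δ=0.0000, bond B=9.2593.
  t=3,j=1: stock 135.4491 → up 154.4120 (V=0.0000), down 120.5497 (V=10.0000). Price 2.2222; hedge Δ=-0.2953, bond B=42.2222.
  t=3,j=2: stock 173.4966 → up 197.7861 (V=0.0000), down 154.4120 (V=0.0000). Price 0.0000; hedge Δ=0.0000, bond B=0.0000.
  t=3,j=3: stock 222.2316 → up 253.3440 (V=0.0000), down 197.7861 (V=0.0000). Price 0.0000; hedge Δ=0.0000, bond B=0.0000.
  t=2,j=0: stock 118.8150 → up 135.4491 (V=2.2222), down 105.7454 (V=9.2593). Price 3.6214; hedge Δ=-0.2369, bond B=31.7695.
  t=2,j=1: stock 152.1900 → up 173.4966 (V=0.0000), down 135.4491 (V=2.2222). Price 0.4938; hedge Δ=-0.0584, bond B=9.3827.
  t=2,j=2: stock 194.9400 → up 222.2316 (V=0.0000), down 173.4966 (V=0.0000). Price 0.0000; hedge Δ=0.0000, bond B=0.0000.
  t=1,j=0: stock 133.5000 → up 152.1900 (V=0.4938), down 118.8150 (V=3.6214). Price 1.1523; hedge Δ=-0.0937, bond B=13.6626.
  t=1,j=1: stock 171.0000 → up 194.9400 (V=0.0000), down 152.1900 (V=0.4938). Price 0.1097; hedge Δ=-0.0116, bond B=2.0850.
  t=0,j=0: stock 150.0000 → up 171.0000 (V=0.1097), down 133.5000 (V=1.1523). Price 0.3333; hedge Δ=-0.0278, bond B=4.5034.
Self-financing check: at every node Δ·S+B equals the discounted successor values.

(0,0): Delta=-0.0278 Bond=4.5034
(1,0): Delta=-0.0937 Bond=13.6626
(1,1): Delta=-0.0116 Bond=2.0850
(2,0): Delta=-0.2369 Bond=31.7695
(2,1): Delta=-0.0584 Bond=9.3827
(2,2): Delta=0.0000 Bond=0.0000
(3,0): Delta=0.0000 Bond=9.2593
(3,1): Delta=-0.2953 Bond=42.2222
(3,2): Delta=0.0000 Bond=0.0000
(3,3): Delta=0.0000 Bond=0.0000
V0=0.3333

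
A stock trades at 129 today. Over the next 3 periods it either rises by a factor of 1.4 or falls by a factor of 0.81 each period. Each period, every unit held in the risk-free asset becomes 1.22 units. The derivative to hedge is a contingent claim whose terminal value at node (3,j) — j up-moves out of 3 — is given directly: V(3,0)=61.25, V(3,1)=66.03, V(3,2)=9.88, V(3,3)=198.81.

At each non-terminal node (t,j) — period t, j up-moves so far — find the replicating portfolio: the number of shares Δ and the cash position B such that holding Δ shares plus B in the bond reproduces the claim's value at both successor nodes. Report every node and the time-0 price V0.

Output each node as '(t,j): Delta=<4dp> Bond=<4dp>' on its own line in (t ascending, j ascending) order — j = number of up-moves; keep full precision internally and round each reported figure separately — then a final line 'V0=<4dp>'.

(0,0): Delta=0.5991 Bond=-30.1294
(1,0): Delta=-0.4994 Bond=78.0293
(1,1): Delta=0.8782 Bond=-87.1522
(2,0): Delta=0.0957 Bond=44.8259
(2,1): Delta=-0.6506 Bond=117.3093
(2,2): Delta=1.2665 Bond=-204.5069
V0=47.1599

Since d<R<u, set p* = (R−d)/(u−d) = 0.6949; price each node as the discounted p*-expectation of its children.
Payoff layer (t=3): V(3,0)=61.2500, V(3,1)=66.0300, V(3,2)=9.8800, V(3,3)=198.8100
Node (2,0) S=84.6369: V=(p*·66.0300+(1−p*)·61.2500)/1.22=52.9276; Δ=(66.0300−61.2500)/(118.4917−68.5559)=0.0957; B=V−Δ·S=44.8259
Node (2,1) S=146.2860: V=(p*·9.8800+(1−p*)·66.0300)/1.22=22.1398; Δ=(9.8800−66.0300)/(204.8004−118.4917)=-0.6506; B=V−Δ·S=117.3093
Node (2,2) S=252.8400: V=(p*·198.8100+(1−p*)·9.8800)/1.22=115.7134; Δ=(198.8100−9.8800)/(353.9760−204.8004)=1.2665; B=V−Δ·S=-204.5069
Node (1,0) S=104.4900: V=(p*·22.1398+(1−p*)·52.9276)/1.22=25.8464; Δ=(22.1398−52.9276)/(146.2860−84.6369)=-0.4994; B=V−Δ·S=78.0293
Node (1,1) S=180.6000: V=(p*·115.7134+(1−p*)·22.1398)/1.22=71.4471; Δ=(115.7134−22.1398)/(252.8400−146.2860)=0.8782; B=V−Δ·S=-87.1522
Node (0,0) S=129.0000: V=(p*·71.4471+(1−p*)·25.8464)/1.22=47.1599; Δ=(71.4471−25.8464)/(180.6000−104.4900)=0.5991; B=V−Δ·S=-30.1294
Each (Δ,B) replicates both successor values, so the strategy is self-financing and V0 is arbitrage-free.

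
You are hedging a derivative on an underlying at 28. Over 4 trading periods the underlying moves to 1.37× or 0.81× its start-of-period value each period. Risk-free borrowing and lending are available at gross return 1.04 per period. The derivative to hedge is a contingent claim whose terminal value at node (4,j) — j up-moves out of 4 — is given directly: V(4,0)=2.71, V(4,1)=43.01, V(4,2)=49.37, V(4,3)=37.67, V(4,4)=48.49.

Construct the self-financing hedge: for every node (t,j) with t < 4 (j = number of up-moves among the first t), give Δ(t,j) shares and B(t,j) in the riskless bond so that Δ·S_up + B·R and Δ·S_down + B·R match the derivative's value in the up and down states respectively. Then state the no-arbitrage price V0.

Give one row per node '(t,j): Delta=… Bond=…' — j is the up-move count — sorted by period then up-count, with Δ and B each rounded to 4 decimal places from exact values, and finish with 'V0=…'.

Risk-neutral probability p* = (R−d)/(u−d) = (1.04−0.81)/(1.37−0.81) = 0.4107.
At expiry t=4: V(4,0)=2.7100, V(4,1)=43.0100, V(4,2)=49.3700, V(4,3)=37.6700, V(4,4)=48.4900
Node (3,0) S=14.8803: V=(p*·43.0100+(1−p*)·2.7100)/1.04=18.5209; Δ=(43.0100−2.7100)/(20.3861−12.0531)=4.8362; B=V−Δ·S=-53.4433
Node (3,1) S=25.1680: V=(p*·49.3700+(1−p*)·43.0100)/1.04=43.8674; Δ=(49.3700−43.0100)/(34.4802−20.3861)=0.4513; B=V−Δ·S=32.5103
Node (3,2) S=42.5681: V=(p*·37.6700+(1−p*)·49.3700)/1.04=42.8506; Δ=(37.6700−49.3700)/(58.3183−34.4802)=-0.4908; B=V−Δ·S=63.7435
Node (3,3) S=71.9979: V=(p*·48.4900+(1−p*)·37.6700)/1.04=40.4942; Δ=(48.4900−37.6700)/(98.6371−58.3183)=0.2684; B=V−Δ·S=21.1727
Node (2,0) S=18.3708: V=(p*·43.8674+(1−p*)·18.5209)/1.04=27.8184; Δ=(43.8674−18.5209)/(25.1680−14.8803)=2.4638; B=V−Δ·S=-17.4432
Node (2,1) S=31.0716: V=(p*·42.8506+(1−p*)·43.8674)/1.04=41.7787; Δ=(42.8506−43.8674)/(42.5681−25.1680)=-0.0584; B=V−Δ·S=43.5944
Node (2,2) S=52.5532: V=(p*·40.4942+(1−p*)·42.8506)/1.04=40.2719; Δ=(40.4942−42.8506)/(71.9979−42.5681)=-0.0801; B=V−Δ·S=44.4799
Node (1,0) S=22.6800: V=(p*·41.7787+(1−p*)·27.8184)/1.04=32.2616; Δ=(41.7787−27.8184)/(31.0716−18.3708)=1.0992; B=V−Δ·S=7.3325
Node (1,1) S=38.3600: V=(p*·40.2719+(1−p*)·41.7787)/1.04=39.5768; Δ=(40.2719−41.7787)/(52.5532−31.0716)=-0.0701; B=V−Δ·S=42.2674
Node (0,0) S=28.0000: V=(p*·39.5768+(1−p*)·32.2616)/1.04=33.9097; Δ=(39.5768−32.2616)/(38.3600−22.6800)=0.4665; B=V−Δ·S=20.8469
Check: Δ(0,0)·S0 + B(0,0) = 33.9097 = V0.

(0,0): Delta=0.4665 Bond=20.8469
(1,0): Delta=1.0992 Bond=7.3325
(1,1): Delta=-0.0701 Bond=42.2674
(2,0): Delta=2.4638 Bond=-17.4432
(2,1): Delta=-0.0584 Bond=43.5944
(2,2): Delta=-0.0801 Bond=44.4799
(3,0): Delta=4.8362 Bond=-53.4433
(3,1): Delta=0.4513 Bond=32.5103
(3,2): Delta=-0.4908 Bond=63.7435
(3,3): Delta=0.2684 Bond=21.1727
V0=33.9097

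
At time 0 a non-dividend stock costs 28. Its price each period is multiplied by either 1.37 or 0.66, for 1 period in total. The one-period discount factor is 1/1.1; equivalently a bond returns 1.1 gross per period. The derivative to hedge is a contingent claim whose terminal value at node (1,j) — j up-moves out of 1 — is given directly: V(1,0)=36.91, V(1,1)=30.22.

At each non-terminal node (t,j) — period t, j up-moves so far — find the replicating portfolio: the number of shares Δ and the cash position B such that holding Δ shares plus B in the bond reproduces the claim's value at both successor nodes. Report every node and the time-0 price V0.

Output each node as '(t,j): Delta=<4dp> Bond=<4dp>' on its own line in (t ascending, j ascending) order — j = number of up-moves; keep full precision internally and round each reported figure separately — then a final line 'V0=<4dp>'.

Under the risk-neutral measure, an up-move has probability p* = (R−d)/(u−d) = 0.6197 and values discount at R = 1.1.
At expiry t=1: V(1,0)=36.9100, V(1,1)=30.2200
(0,0): S=28.0000. Δ = (V_up−V_dn)/(S_up−S_dn) = (30.2200−36.9100)/(38.3600−18.4800) = -0.3365. V = [p*·30.2200 + (1−p*)·36.9100]/1.1 = 29.7855. B = V − Δ·S = 39.2081.
The time-0 hedge costs 29.7855, which is the no-arbitrage price.

(0,0): Delta=-0.3365 Bond=39.2081
V0=29.7855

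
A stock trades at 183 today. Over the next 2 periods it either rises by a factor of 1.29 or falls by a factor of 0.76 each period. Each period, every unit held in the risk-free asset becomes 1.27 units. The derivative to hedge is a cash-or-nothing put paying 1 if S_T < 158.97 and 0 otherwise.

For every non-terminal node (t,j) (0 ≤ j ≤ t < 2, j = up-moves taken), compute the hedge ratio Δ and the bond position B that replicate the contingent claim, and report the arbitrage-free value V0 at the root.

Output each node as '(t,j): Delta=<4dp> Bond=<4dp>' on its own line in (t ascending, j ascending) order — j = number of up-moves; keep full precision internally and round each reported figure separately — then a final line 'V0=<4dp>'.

Risk-neutral probability p* = (R−d)/(u−d) = (1.27−0.76)/(1.29−0.76) = 0.9623.
Payoff layer (t=2): V(2,0)=1.0000, V(2,1)=0.0000, V(2,2)=0.0000
  t=1,j=0: stock 139.0800 → up 179.4132 (V=0.0000), down 105.7008 (V=1.0000). Price 0.0297; hedge Δ=-0.0136, bond B=1.9165.
  t=1,j=1: stock 236.0700 → up 304.5303 (V=0.0000), down 179.4132 (V=0.0000). Price 0.0000; hedge Δ=0.0000, bond B=0.0000.
  t=0,j=0: stock 183.0000 → up 236.0700 (V=0.0000), down 139.0800 (V=0.0297). Price 0.0009; hedge Δ=-0.0003, bond B=0.0569.
Check: Δ(0,0)·S0 + B(0,0) = 0.0009 = V0.

(0,0): Delta=-0.0003 Bond=0.0569
(1,0): Delta=-0.0136 Bond=1.9165
(1,1): Delta=0.0000 Bond=0.0000
V0=0.0009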